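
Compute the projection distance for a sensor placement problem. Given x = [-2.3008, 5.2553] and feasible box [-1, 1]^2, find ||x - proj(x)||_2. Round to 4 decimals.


Project each component onto [-1, 1].
clip(-2.3008) = -1.0, clip(5.2553) = 1.0
Projection = [-1.0, 1.0]
Squared diffs: [1.6921, 18.1076]
Distance = sqrt(19.7997) = 4.4497


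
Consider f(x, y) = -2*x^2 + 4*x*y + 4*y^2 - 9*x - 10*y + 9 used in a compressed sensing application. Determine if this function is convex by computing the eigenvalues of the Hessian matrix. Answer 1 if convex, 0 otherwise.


The Hessian of f(x,y) = -2*x^2 + 4*x*y + 4*y^2 - 9*x - 10*y + 9 is:
H = [[-4, 4], [4, 8]]
Trace = -4 + 8 = 4
Determinant = -4*8 - (4)^2 = -48
Discriminant = (4)^2 - 4*-48 = 208.0
Eigenvalues: lambda_1 = -5.2111, lambda_2 = 9.2111
The function is not convex.

0


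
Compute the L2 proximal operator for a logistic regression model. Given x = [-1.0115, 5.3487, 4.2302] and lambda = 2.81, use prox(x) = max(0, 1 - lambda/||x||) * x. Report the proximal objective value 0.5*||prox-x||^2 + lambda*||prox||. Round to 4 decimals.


Step 1: Compute ||x||.
||x|| = 6.8939
Step 2: Compute scaling factor.
scale = max(0, 1 - 2.81/6.8939) = 0.5924
Step 3: prox(x) = [-0.5992, 3.1685, 2.506]
||prox(x)|| = 4.0839
Step 4: Proximal objective.
0.5*||prox-x||^2 = 3.9481
lambda*||prox|| = 11.4758
Total = 15.4239


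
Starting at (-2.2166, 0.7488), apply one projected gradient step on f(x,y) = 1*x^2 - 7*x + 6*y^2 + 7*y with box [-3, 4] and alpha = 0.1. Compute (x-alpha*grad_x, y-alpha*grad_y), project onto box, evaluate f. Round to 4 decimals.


Step 1: Compute gradient at (-2.2166, 0.7488).
grad_x = 2*1*-2.2166 - 7 = -11.4332
grad_y = 2*6*0.7488 + 7 = 15.9856
Step 2: Gradient step.
x_raw = -2.2166 - 0.1*-11.4332 = -1.0733
y_raw = 0.7488 - 0.1*15.9856 = -0.8498
Step 3: Project onto [-3, 4].
x_proj = clip(-1.0733) = -1.0733
y_proj = clip(-0.8498) = -0.8498
Step 4: Evaluate f.
f(-1.0733, -0.8498) = 7.0491


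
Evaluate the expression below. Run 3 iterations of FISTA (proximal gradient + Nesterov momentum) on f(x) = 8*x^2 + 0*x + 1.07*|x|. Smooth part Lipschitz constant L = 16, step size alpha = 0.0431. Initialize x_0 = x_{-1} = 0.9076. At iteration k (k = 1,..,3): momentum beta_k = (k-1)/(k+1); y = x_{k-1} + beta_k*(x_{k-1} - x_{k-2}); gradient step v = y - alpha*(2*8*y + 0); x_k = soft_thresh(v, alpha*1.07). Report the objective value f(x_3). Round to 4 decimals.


FISTA on f(x) = 8*x^2 + 0*x + 1.07*|x|
L = 16, alpha = 0.0431
Iteration 1: beta = 0.0, y = 0.9076 + 0.0*(0.9076 - 0.9076) = 0.9076
  grad(y) = 14.5216, v = y - alpha*grad = 0.2817
  prox(v) = soft_thresh(0.2817, 0.0461) = 0.2356
Iteration 2: beta = 0.3333, y = 0.2356 + 0.3333*(0.2356 - 0.9076) = 0.0116
  grad(y) = 0.1856, v = y - alpha*grad = 0.0036
  prox(v) = soft_thresh(0.0036, 0.0461) = 0.0
Iteration 3: beta = 0.5, y = 0.0 + 0.5*(0.0 - 0.2356) = -0.1178
  grad(y) = -1.8848, v = y - alpha*grad = -0.0366
  prox(v) = soft_thresh(-0.0366, 0.0461) = 0.0
f(x_3) = 8*0.0^2 + 0*0.0 + 1.07*|0.0| = 0.0


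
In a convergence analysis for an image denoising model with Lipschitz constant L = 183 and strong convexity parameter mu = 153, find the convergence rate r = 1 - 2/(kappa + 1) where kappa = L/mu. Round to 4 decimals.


Step 1: Compute the condition number.
kappa = L/mu = 183/153 = 1.1961
Step 2: Compute the convergence rate.
r = 1 - 2/(kappa + 1) = 1 - 2*mu/(L + mu) = (L - mu)/(L + mu) = 30/336 = 0.0893


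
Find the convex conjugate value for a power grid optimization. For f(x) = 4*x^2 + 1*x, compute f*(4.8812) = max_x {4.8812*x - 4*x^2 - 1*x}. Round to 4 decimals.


f*(y) = sup_x {y*x - a*x^2 - b*x} = sup_x {(y-b)*x - a*x^2}
FOC: (y - b) - 2a*x = 0 => x* = (y - b)/(2a)
x* = (4.8812 - 1)/(2*4) = 0.4852
f*(4.8812) = (y-b)^2/(4a) = (4.8812 - 1)^2/(4*4)
= 15.0637/16 = 0.9415


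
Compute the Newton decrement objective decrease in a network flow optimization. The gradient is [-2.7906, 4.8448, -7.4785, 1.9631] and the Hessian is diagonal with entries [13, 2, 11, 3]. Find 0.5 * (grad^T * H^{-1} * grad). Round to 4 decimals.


Step 1: H is diagonal, so H^(-1) * g = [-0.2147, 2.4224, -0.6799, 0.6544].
Step 2: g^T H^(-1) g = sum_i g_i^2 / H_ii
  = (-2.7906)^2/13 + (4.8448)^2/2 + (-7.4785)^2/11 + (1.9631)^2/3
  = 0.599 + 11.736 + 5.0844 + 1.2846 = 18.704
Step 3: Objective decrease = 0.5 * g^T H^(-1) g = 9.352


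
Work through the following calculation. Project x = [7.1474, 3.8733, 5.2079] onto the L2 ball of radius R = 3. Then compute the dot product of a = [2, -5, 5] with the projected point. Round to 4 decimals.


Step 1: Compute ||x|| (intermediates to 6 decimals).
||x|| = sqrt(7.1474^2 + 3.8733^2 + 5.2079^2) = 9.654533
Step 2: Project.
Since ||x|| > R, scale = R/||x|| = 3/9.654533 = 0.310735, proj(x) = scale * x
proj(x) = [2.220947, 1.20357, 1.618277]
Step 3: Dot product.
a^T * proj(x) = 2*2.220947 - 5*1.20357 + 5*1.618277 = 6.5154


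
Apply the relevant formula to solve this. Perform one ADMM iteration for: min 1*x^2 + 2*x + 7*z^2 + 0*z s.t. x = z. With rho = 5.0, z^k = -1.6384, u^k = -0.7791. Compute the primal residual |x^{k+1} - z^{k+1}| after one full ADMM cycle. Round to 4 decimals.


ADMM iteration with rho = 5.0, z^k = -1.6384, u^k = -0.7791
Step 1: x-update.
Minimize 1*x^2 + 2*x + (5.0/2)*(x + 1.6384 - 0.7791)^2
FOC: (2*1 + 5.0)*x = -2 + 5.0*(-1.6384 + 0.7791)
x^{k+1} = -0.8995
Step 2: z-update.
Minimize 7*z^2 + 0*z + (5.0/2)*(-0.8995 - z - 0.7791)^2
FOC: (2*7 + 5.0)*z = 0 + 5.0*(-0.8995 - 0.7791)
z^{k+1} = -0.4417
Step 3: u-update.
u^{k+1} = -0.7791 - 0.8995 + 0.4417 = -1.2369
Step 4: Primal residual = |-0.8995 + 0.4417| = 0.4578


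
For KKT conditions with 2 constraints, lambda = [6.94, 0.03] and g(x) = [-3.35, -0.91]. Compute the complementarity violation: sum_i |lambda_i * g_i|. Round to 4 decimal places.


KKT complementary slackness check:
lambda_1 * g_1 = 6.94 * -3.35 = -23.249
lambda_2 * g_2 = 0.03 * -0.91 = -0.0273
Total violation = 23.249 + 0.0273 = 23.2763


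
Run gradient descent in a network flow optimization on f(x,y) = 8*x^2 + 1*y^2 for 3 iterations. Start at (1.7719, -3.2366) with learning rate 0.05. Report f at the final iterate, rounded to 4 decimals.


Gradient descent on f(x,y) = 8*x^2 + 1*y^2.
Starting point: (1.7719, -3.2366), alpha = 0.05
Step 1: grad_x = 2*8*1.7719 = 28.3504, grad_y = 2*1*-3.2366 = -6.4732
  x_1 = 1.7719 - 0.05*28.3504 = 0.3544
  y_1 = -3.2366 - 0.05*-6.4732 = -2.9129
Step 2: grad_x = 2*8*0.3544 = 5.6701, grad_y = 2*1*-2.9129 = -5.8259
  x_2 = 0.3544 - 0.05*5.6701 = 0.0709
  y_2 = -2.9129 - 0.05*-5.8259 = -2.6216
Step 3: grad_x = 2*8*0.0709 = 1.134, grad_y = 2*1*-2.6216 = -5.2433
  x_3 = 0.0709 - 0.05*1.134 = 0.0142
  y_3 = -2.6216 - 0.05*-5.2433 = -2.3595
f(0.0142, -2.3595) = 8*0.0142^2 + 1*(-2.3595)^2 = 5.5688


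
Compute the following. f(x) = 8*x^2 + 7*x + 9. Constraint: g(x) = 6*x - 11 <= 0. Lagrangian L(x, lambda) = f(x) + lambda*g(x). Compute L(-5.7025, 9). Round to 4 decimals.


Step 1: Evaluate f(x).
f(-5.7025) = 8*(-5.7025)^2 + 7*(-5.7025) + 9 = 229.2306
Step 2: Evaluate g(x).
g(-5.7025) = 6*-5.7025 - 11 = -45.215
Step 3: Compute Lagrangian.
L = 229.2306 + 9*-45.215 = -177.7045


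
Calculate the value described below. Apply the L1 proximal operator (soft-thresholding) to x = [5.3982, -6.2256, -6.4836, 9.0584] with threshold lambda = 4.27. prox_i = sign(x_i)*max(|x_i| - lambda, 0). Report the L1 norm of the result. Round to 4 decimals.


Soft-thresholding with lambda = 4.27:
prox(5.3982) = sign(5.3982)*max(|5.3982| - 4.27, 0) = 1.1282
prox(-6.2256) = sign(-6.2256)*max(|-6.2256| - 4.27, 0) = -1.9556
prox(-6.4836) = sign(-6.4836)*max(|-6.4836| - 4.27, 0) = -2.2136
prox(9.0584) = sign(9.0584)*max(|9.0584| - 4.27, 0) = 4.7884
prox(x) = [1.1282, -1.9556, -2.2136, 4.7884]
||prox(x)||_1 = 1.1282 + 1.9556 + 2.2136 + 4.7884 = 10.0858


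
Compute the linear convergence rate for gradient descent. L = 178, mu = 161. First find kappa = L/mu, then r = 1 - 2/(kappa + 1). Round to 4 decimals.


Step 1: Compute the condition number.
kappa = L/mu = 178/161 = 1.1056
Step 2: Compute the convergence rate.
r = 1 - 2/(kappa + 1) = 1 - 2*mu/(L + mu) = (L - mu)/(L + mu) = 17/339 = 0.0501


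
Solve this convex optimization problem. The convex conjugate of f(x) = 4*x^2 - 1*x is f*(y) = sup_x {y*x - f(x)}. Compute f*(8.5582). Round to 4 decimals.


f*(y) = sup_x {y*x - a*x^2 - b*x} = sup_x {(y-b)*x - a*x^2}
FOC: (y - b) - 2a*x = 0 => x* = (y - b)/(2a)
x* = (8.5582 + 1)/(2*4) = 1.1948
f*(8.5582) = (y-b)^2/(4a) = (8.5582 + 1)^2/(4*4)
= 91.3592/16 = 5.7099


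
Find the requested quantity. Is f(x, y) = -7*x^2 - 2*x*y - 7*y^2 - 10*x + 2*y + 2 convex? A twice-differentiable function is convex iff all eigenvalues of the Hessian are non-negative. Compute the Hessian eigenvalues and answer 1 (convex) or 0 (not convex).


The Hessian of f(x,y) = -7*x^2 - 2*x*y - 7*y^2 - 10*x + 2*y + 2 is:
H = [[-14, -2], [-2, -14]]
Trace = -14 - 14 = -28
Determinant = -14*-14 - (-2)^2 = 192
Discriminant = (-28)^2 - 4*192 = 16.0
Eigenvalues: lambda_1 = -16.0, lambda_2 = -12.0
The function is not convex.

0


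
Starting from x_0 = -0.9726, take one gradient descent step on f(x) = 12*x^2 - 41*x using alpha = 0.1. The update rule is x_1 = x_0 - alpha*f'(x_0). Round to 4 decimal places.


We compute the gradient at x_0 and apply the update.
f'(x) = 24*x - 41
f'(-0.9726) = 24*-0.9726 - 41 = -64.3424
x_1 = -0.9726 - 0.1*-64.3424 = 5.4616


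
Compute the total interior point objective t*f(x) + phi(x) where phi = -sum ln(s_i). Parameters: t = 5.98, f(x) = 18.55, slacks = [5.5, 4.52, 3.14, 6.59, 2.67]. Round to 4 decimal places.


Step 1: Compute log-barrier.
ln values: [1.7047, 1.5085, 1.1442, 1.8856, 0.9821]
phi = -(1.7047 + 1.5085 + 1.1442 + 1.8856 + 0.9821) = -7.2251
Step 2: Compute augmented objective.
t*f(x) = 5.98*18.55 = 110.929
Total = 110.929 - 7.2251 = 103.7039


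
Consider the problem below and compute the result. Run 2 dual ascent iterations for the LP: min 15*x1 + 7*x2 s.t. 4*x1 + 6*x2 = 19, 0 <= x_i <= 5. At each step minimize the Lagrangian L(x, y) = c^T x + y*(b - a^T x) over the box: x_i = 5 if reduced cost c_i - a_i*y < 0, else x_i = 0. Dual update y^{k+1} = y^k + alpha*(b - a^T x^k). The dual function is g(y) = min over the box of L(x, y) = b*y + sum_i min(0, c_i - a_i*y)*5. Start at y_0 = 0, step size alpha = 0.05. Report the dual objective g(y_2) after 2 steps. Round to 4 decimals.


Dual ascent for LP: min 15*x1 + 7*x2, 4*x1 + 6*x2 = 19, 0 <= x_i <= 5
Step 1: y^k = 0.0, reduced costs: (15.0, 7.0)
  x^k = (0.0, 0.0), subgradient = b - a^T x = 19.0
  y^{k+1} = 0.0 + 0.05*19.0 = 0.95
Step 2: y^k = 0.95, reduced costs: (11.2, 1.3)
  x^k = (0.0, 0.0), subgradient = b - a^T x = 19.0
  y^{k+1} = 0.95 + 0.05*19.0 = 1.9
Dual objective at y_2 = 1.9: reduced costs (7.4, -4.4), box minimizer x = (0.0, 5.0)
g(y_2) = b*y + (c1 - a1*y)*x1 + (c2 - a2*y)*x2 = 19*1.9 + 7.4*0.0 + (-4.4)*5.0 = 36.1 + 0.0 - 22.0 = 14.1


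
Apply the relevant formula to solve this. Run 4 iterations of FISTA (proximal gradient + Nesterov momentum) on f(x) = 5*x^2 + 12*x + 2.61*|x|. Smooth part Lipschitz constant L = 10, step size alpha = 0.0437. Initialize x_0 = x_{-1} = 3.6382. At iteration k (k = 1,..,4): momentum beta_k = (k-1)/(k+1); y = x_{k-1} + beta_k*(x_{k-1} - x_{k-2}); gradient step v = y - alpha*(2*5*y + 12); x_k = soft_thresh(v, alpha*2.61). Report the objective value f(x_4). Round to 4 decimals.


FISTA on f(x) = 5*x^2 + 12*x + 2.61*|x|
L = 10, alpha = 0.0437
Iteration 1: beta = 0.0, y = 3.6382 + 0.0*(3.6382 - 3.6382) = 3.6382
  grad(y) = 48.382, v = y - alpha*grad = 1.5239
  prox(v) = soft_thresh(1.5239, 0.1141) = 1.4098
Iteration 2: beta = 0.3333, y = 1.4098 + 0.3333*(1.4098 - 3.6382) = 0.6671
  grad(y) = 18.6707, v = y - alpha*grad = -0.1488
  prox(v) = soft_thresh(-0.1488, 0.1141) = -0.0348
Iteration 3: beta = 0.5, y = -0.0348 + 0.5*(-0.0348 - 1.4098) = -0.7571
  grad(y) = 4.429, v = y - alpha*grad = -0.9506
  prox(v) = soft_thresh(-0.9506, 0.1141) = -0.8366
Iteration 4: beta = 0.6, y = -0.8366 + 0.6*(-0.8366 + 0.0348) = -1.3177
  grad(y) = -1.1768, v = y - alpha*grad = -1.2663
  prox(v) = soft_thresh(-1.2663, 0.1141) = -1.1522
f(x_4) = 5*(-1.1522)^2 + 12*(-1.1522) + 2.61*|-1.1522| = -4.1813


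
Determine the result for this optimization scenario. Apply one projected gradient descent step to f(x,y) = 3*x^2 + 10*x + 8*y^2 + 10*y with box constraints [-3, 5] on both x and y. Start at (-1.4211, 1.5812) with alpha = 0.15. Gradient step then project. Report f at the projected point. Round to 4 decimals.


Step 1: Compute gradient at (-1.4211, 1.5812).
grad_x = 2*3*-1.4211 + 10 = 1.4734
grad_y = 2*8*1.5812 + 10 = 35.2992
Step 2: Gradient step.
x_raw = -1.4211 - 0.15*1.4734 = -1.6421
y_raw = 1.5812 - 0.15*35.2992 = -3.7137
Step 3: Project onto [-3, 5].
x_proj = clip(-1.6421) = -1.6421
y_proj = clip(-3.7137) = -3.0
Step 4: Evaluate f.
f(-1.6421, -3.0) = 33.6685


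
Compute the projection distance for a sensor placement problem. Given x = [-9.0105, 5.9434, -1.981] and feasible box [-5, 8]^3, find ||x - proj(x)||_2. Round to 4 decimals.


Project each component onto [-5, 8].
clip(-9.0105) = -5.0, clip(5.9434) = 5.9434, clip(-1.981) = -1.981
Projection = [-5.0, 5.9434, -1.981]
Squared diffs: [16.0841, 0.0, 0.0]
Distance = sqrt(16.0841) = 4.0105


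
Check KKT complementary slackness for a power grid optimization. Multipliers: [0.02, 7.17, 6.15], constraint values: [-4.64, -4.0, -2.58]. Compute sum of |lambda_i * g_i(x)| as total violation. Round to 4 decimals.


KKT complementary slackness check:
lambda_1 * g_1 = 0.02 * -4.64 = -0.0928
lambda_2 * g_2 = 7.17 * -4.0 = -28.68
lambda_3 * g_3 = 6.15 * -2.58 = -15.867
Total violation = 0.0928 + 28.68 + 15.867 = 44.6398


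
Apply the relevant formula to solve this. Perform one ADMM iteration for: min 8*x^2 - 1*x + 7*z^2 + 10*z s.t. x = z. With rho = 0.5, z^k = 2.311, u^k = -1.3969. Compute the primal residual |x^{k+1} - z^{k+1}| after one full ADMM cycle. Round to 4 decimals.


ADMM iteration with rho = 0.5, z^k = 2.311, u^k = -1.3969
Step 1: x-update.
Minimize 8*x^2 - 1*x + (0.5/2)*(x - 2.311 - 1.3969)^2
FOC: (2*8 + 0.5)*x = 1 + 0.5*(2.311 + 1.3969)
x^{k+1} = 0.173
Step 2: z-update.
Minimize 7*z^2 + 10*z + (0.5/2)*(0.173 - z - 1.3969)^2
FOC: (2*7 + 0.5)*z = -10 + 0.5*(0.173 - 1.3969)
z^{k+1} = -0.7319
Step 3: u-update.
u^{k+1} = -1.3969 + 0.173 + 0.7319 = -0.4921
Step 4: Primal residual = |0.173 + 0.7319| = 0.9048


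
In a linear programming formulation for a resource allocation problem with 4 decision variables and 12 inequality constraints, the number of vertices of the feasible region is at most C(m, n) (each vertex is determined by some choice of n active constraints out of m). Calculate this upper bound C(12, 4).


Each vertex corresponds to some choice of n active constraints out of m, so the number of vertices is at most C(m, n) = m! / (n!(m-n)!).
m = 12, n = 4
Numerator: 12 * 11 * 10 * 9
Denominator: 4! = 24
C(12, 4) = 495


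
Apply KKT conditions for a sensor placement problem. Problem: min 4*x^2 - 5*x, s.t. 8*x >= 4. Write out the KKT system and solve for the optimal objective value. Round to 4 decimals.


Step 1: Try lambda = 0 (constraint inactive).
Stationarity: 2*4*x - 5 = 0
x* = 5/(2*4) = 0.625
Check constraint: 8*0.625 = 5.0 >= 4 -- satisfied.
Step 2: Compute optimal value.
f(x*) = 4*0.625^2 - 5*0.625 = -1.5625


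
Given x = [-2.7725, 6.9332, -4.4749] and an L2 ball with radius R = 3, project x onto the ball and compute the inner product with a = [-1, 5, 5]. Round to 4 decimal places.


Step 1: Compute ||x|| (intermediates to 6 decimals).
||x|| = sqrt((-2.7725)^2 + 6.9332^2 + (-4.4749)^2) = 8.705214
Step 2: Project.
Since ||x|| > R, scale = R/||x|| = 3/8.705214 = 0.344621, proj(x) = scale * x
proj(x) = [-0.955462, 2.389326, -1.542145]
Step 3: Dot product.
a^T * proj(x) = -1*(-0.955462) + 5*2.389326 + 5*(-1.542145) = 5.1914


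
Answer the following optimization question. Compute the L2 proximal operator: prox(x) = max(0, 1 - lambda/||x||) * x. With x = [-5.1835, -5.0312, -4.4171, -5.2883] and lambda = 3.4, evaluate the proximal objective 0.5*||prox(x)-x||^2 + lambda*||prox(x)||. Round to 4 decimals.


Step 1: Compute ||x||.
||x|| = 9.9829
Step 2: Compute scaling factor.
scale = max(0, 1 - 3.4/9.9829) = 0.6594
Step 3: prox(x) = [-3.4181, -3.3177, -2.9127, -3.4872]
||prox(x)|| = 6.5829
Step 4: Proximal objective.
0.5*||prox-x||^2 = 5.78
lambda*||prox|| = 22.3819
Total = 28.1619


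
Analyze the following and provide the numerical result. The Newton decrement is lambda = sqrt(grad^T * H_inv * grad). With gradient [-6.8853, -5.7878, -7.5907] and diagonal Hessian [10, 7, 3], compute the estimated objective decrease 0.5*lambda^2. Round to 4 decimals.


Step 1: H is diagonal, so H^(-1) * g = [-0.6885, -0.8268, -2.5302].
Step 2: g^T H^(-1) g = sum_i g_i^2 / H_ii
  = (-6.8853)^2/10 + (-5.7878)^2/7 + (-7.5907)^2/3
  = 4.7407 + 4.7855 + 19.2062 = 28.7325
Step 3: Objective decrease = 0.5 * g^T H^(-1) g = 14.3662


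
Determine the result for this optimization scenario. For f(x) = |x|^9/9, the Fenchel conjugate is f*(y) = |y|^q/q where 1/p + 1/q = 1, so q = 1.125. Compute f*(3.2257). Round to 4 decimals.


The conjugate exponent q satisfies 1/p + 1/q = 1.
p = 9, so q = 9/(9 - 1) = 1.125
|y|^q = 3.2257^1.125 = 3.7342
f*(3.2257) = 3.7342 / 1.125 = 3.3193


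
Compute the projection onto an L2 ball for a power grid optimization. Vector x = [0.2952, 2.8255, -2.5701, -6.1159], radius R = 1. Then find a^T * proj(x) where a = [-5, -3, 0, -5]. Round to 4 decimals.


Step 1: Compute ||x|| (intermediates to 6 decimals).
||x|| = sqrt(0.2952^2 + 2.8255^2 + (-2.5701)^2 + (-6.1159)^2) = 7.216664
Step 2: Project.
Since ||x|| > R, scale = R/||x|| = 1/7.216664 = 0.138568, proj(x) = scale * x
proj(x) = [0.040905, 0.391524, -0.356134, -0.847468]
Step 3: Dot product.
a^T * proj(x) = -5*0.040905 - 3*0.391524 + 0*(-0.356134) - 5*(-0.847468) = 2.8582


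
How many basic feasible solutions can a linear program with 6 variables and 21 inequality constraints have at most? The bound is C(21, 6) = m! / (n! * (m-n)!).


Each vertex corresponds to some choice of n active constraints out of m, so the number of vertices is at most C(m, n) = m! / (n!(m-n)!).
m = 21, n = 6
Numerator: 21 * 20 * 19 * 18 * 17 * 16
Denominator: 6! = 720
C(21, 6) = 54264


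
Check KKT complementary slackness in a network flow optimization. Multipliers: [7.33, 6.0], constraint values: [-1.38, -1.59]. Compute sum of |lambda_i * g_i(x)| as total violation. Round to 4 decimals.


KKT complementary slackness check:
lambda_1 * g_1 = 7.33 * -1.38 = -10.1154
lambda_2 * g_2 = 6.0 * -1.59 = -9.54
Total violation = 10.1154 + 9.54 = 19.6554


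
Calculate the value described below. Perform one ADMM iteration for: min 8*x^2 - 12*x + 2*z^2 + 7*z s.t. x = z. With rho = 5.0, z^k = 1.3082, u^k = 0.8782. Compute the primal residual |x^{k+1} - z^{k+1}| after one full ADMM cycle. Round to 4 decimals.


ADMM iteration with rho = 5.0, z^k = 1.3082, u^k = 0.8782
Step 1: x-update.
Minimize 8*x^2 - 12*x + (5.0/2)*(x - 1.3082 + 0.8782)^2
FOC: (2*8 + 5.0)*x = 12 + 5.0*(1.3082 - 0.8782)
x^{k+1} = 0.6738
Step 2: z-update.
Minimize 2*z^2 + 7*z + (5.0/2)*(0.6738 - z + 0.8782)^2
FOC: (2*2 + 5.0)*z = -7 + 5.0*(0.6738 + 0.8782)
z^{k+1} = 0.0844
Step 3: u-update.
u^{k+1} = 0.8782 + 0.6738 - 0.0844 = 1.4676
Step 4: Primal residual = |0.6738 - 0.0844| = 0.5894


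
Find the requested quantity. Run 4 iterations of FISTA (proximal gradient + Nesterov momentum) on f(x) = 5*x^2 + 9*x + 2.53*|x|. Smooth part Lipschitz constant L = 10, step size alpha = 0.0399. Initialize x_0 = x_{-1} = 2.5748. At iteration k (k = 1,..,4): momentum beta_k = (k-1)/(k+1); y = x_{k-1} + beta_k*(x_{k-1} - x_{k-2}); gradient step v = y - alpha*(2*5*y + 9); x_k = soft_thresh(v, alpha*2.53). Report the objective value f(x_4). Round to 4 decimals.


FISTA on f(x) = 5*x^2 + 9*x + 2.53*|x|
L = 10, alpha = 0.0399
Iteration 1: beta = 0.0, y = 2.5748 + 0.0*(2.5748 - 2.5748) = 2.5748
  grad(y) = 34.748, v = y - alpha*grad = 1.1884
  prox(v) = soft_thresh(1.1884, 0.1009) = 1.0874
Iteration 2: beta = 0.3333, y = 1.0874 + 0.3333*(1.0874 - 2.5748) = 0.5916
  grad(y) = 14.9161, v = y - alpha*grad = -0.0035
  prox(v) = soft_thresh(-0.0035, 0.1009) = 0.0
Iteration 3: beta = 0.5, y = 0.0 + 0.5*(0.0 - 1.0874) = -0.5437
  grad(y) = 3.563, v = y - alpha*grad = -0.6859
  prox(v) = soft_thresh(-0.6859, 0.1009) = -0.5849
Iteration 4: beta = 0.6, y = -0.5849 + 0.6*(-0.5849 - 0.0) = -0.9359
  grad(y) = -0.3587, v = y - alpha*grad = -0.9216
  prox(v) = soft_thresh(-0.9216, 0.1009) = -0.8206
f(x_4) = 5*(-0.8206)^2 + 9*(-0.8206) + 2.53*|-0.8206| = -1.9423


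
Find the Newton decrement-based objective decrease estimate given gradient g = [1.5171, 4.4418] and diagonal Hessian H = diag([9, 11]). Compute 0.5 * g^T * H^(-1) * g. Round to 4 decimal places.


Step 1: H is diagonal, so H^(-1) * g = [0.1686, 0.4038].
Step 2: g^T H^(-1) g = sum_i g_i^2 / H_ii
  = (1.5171)^2/9 + (4.4418)^2/11
  = 0.2557 + 1.7936 = 2.0493
Step 3: Objective decrease = 0.5 * g^T H^(-1) g = 1.0247


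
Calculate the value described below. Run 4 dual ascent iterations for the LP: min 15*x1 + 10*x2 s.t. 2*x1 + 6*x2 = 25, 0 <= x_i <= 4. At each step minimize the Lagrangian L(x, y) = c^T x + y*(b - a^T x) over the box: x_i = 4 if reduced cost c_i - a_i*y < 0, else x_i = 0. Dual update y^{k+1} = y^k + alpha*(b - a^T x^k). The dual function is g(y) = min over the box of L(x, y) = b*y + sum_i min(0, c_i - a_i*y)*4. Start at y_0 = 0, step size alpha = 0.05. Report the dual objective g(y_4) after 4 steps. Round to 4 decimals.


Dual ascent for LP: min 15*x1 + 10*x2, 2*x1 + 6*x2 = 25, 0 <= x_i <= 4
Step 1: y^k = 0.0, reduced costs: (15.0, 10.0)
  x^k = (0.0, 0.0), subgradient = b - a^T x = 25.0
  y^{k+1} = 0.0 + 0.05*25.0 = 1.25
Step 2: y^k = 1.25, reduced costs: (12.5, 2.5)
  x^k = (0.0, 0.0), subgradient = b - a^T x = 25.0
  y^{k+1} = 1.25 + 0.05*25.0 = 2.5
Step 3: y^k = 2.5, reduced costs: (10.0, -5.0)
  x^k = (0.0, 4.0), subgradient = b - a^T x = 1.0
  y^{k+1} = 2.5 + 0.05*1.0 = 2.55
Step 4: y^k = 2.55, reduced costs: (9.9, -5.3)
  x^k = (0.0, 4.0), subgradient = b - a^T x = 1.0
  y^{k+1} = 2.55 + 0.05*1.0 = 2.6
Dual objective at y_4 = 2.6: reduced costs (9.8, -5.6), box minimizer x = (0.0, 4.0)
g(y_4) = b*y + (c1 - a1*y)*x1 + (c2 - a2*y)*x2 = 25*2.6 + 9.8*0.0 + (-5.6)*4.0 = 65.0 + 0.0 - 22.4 = 42.6


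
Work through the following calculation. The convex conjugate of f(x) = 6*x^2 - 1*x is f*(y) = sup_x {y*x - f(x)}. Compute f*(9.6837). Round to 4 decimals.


f*(y) = sup_x {y*x - a*x^2 - b*x} = sup_x {(y-b)*x - a*x^2}
FOC: (y - b) - 2a*x = 0 => x* = (y - b)/(2a)
x* = (9.6837 + 1)/(2*6) = 0.8903
f*(9.6837) = (y-b)^2/(4a) = (9.6837 + 1)^2/(4*6)
= 114.1414/24 = 4.7559


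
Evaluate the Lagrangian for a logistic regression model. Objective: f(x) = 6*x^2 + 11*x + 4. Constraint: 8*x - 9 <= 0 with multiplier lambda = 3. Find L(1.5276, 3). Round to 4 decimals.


Step 1: Evaluate f(x).
f(1.5276) = 6*1.5276^2 + 11*1.5276 + 4 = 34.805
Step 2: Evaluate g(x).
g(1.5276) = 8*1.5276 - 9 = 3.2208
Step 3: Compute Lagrangian.
L = 34.805 + 3*3.2208 = 44.4674


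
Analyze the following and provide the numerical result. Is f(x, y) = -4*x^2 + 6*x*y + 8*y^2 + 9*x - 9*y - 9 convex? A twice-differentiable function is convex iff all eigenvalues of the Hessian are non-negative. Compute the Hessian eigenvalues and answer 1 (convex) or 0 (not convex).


The Hessian of f(x,y) = -4*x^2 + 6*x*y + 8*y^2 + 9*x - 9*y - 9 is:
H = [[-8, 6], [6, 16]]
Trace = -8 + 16 = 8
Determinant = -8*16 - (6)^2 = -164
Discriminant = (8)^2 - 4*-164 = 720.0
Eigenvalues: lambda_1 = -9.4164, lambda_2 = 17.4164
The function is not convex.

0


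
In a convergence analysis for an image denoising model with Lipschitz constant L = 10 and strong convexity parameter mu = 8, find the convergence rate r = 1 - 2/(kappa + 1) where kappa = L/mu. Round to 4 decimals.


Step 1: Compute the condition number.
kappa = L/mu = 10/8 = 1.25
Step 2: Compute the convergence rate.
r = 1 - 2/(kappa + 1) = 1 - 2*mu/(L + mu) = (L - mu)/(L + mu) = 2/18 = 0.1111


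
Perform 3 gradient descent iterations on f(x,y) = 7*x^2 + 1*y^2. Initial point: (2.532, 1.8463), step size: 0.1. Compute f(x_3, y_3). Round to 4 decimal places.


Gradient descent on f(x,y) = 7*x^2 + 1*y^2.
Starting point: (2.532, 1.8463), alpha = 0.1
Step 1: grad_x = 2*7*2.532 = 35.448, grad_y = 2*1*1.8463 = 3.6926
  x_1 = 2.532 - 0.1*35.448 = -1.0128
  y_1 = 1.8463 - 0.1*3.6926 = 1.477
Step 2: grad_x = 2*7*-1.0128 = -14.1792, grad_y = 2*1*1.477 = 2.9541
  x_2 = -1.0128 - 0.1*-14.1792 = 0.4051
  y_2 = 1.477 - 0.1*2.9541 = 1.1816
Step 3: grad_x = 2*7*0.4051 = 5.6717, grad_y = 2*1*1.1816 = 2.3633
  x_3 = 0.4051 - 0.1*5.6717 = -0.162
  y_3 = 1.1816 - 0.1*2.3633 = 0.9453
f(-0.162, 0.9453) = 7*(-0.162)^2 + 1*0.9453^2 = 1.0774


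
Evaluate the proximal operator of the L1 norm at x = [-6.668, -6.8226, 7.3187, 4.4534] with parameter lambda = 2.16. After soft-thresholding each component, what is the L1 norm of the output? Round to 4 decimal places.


Soft-thresholding with lambda = 2.16:
prox(-6.668) = sign(-6.668)*max(|-6.668| - 2.16, 0) = -4.508
prox(-6.8226) = sign(-6.8226)*max(|-6.8226| - 2.16, 0) = -4.6626
prox(7.3187) = sign(7.3187)*max(|7.3187| - 2.16, 0) = 5.1587
prox(4.4534) = sign(4.4534)*max(|4.4534| - 2.16, 0) = 2.2934
prox(x) = [-4.508, -4.6626, 5.1587, 2.2934]
||prox(x)||_1 = 4.508 + 4.6626 + 5.1587 + 2.2934 = 16.6227


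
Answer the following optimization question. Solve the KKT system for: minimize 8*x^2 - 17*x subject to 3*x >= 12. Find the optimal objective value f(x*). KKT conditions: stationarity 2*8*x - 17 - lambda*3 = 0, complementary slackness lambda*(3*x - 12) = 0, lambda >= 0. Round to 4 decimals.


Step 1: Try lambda = 0 (constraint inactive).
x_unc = 17/(2*8) = 1.0625
Check: 3*1.0625 = 3.1875 < 12 -- violated!
Step 2: Constraint must be active: 3*x = 12
x* = 12/3 = 4.0
lambda = (2*8*4.0 - 17)/3 = 15.6667
Step 3: Compute optimal value.
f(x*) = 8*4.0^2 - 17*4.0 = 60.0


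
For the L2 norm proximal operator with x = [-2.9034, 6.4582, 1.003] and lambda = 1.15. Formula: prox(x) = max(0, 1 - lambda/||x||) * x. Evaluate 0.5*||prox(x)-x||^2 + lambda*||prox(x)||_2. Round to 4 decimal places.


Step 1: Compute ||x||.
||x|| = 7.1515
Step 2: Compute scaling factor.
scale = max(0, 1 - 1.15/7.1515) = 0.8392
Step 3: prox(x) = [-2.4365, 5.4197, 0.8417]
||prox(x)|| = 6.0015
Step 4: Proximal objective.
0.5*||prox-x||^2 = 0.6613
lambda*||prox|| = 6.9017
Total = 7.563


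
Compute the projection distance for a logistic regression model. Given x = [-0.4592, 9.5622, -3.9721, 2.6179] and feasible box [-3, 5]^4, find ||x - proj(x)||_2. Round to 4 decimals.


Project each component onto [-3, 5].
clip(-0.4592) = -0.4592, clip(9.5622) = 5.0, clip(-3.9721) = -3.0, clip(2.6179) = 2.6179
Projection = [-0.4592, 5.0, -3.0, 2.6179]
Squared diffs: [0.0, 20.8137, 0.945, 0.0]
Distance = sqrt(21.7587) = 4.6646


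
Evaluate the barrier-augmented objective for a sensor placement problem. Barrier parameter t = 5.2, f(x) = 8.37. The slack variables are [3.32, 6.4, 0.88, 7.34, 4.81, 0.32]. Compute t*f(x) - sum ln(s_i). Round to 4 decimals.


Step 1: Compute log-barrier.
ln values: [1.2, 1.8563, -0.1278, 1.9933, 1.5707, -1.1394]
phi = -(1.2 + 1.8563 - 0.1278 + 1.9933 + 1.5707 - 1.1394) = -5.353
Step 2: Compute augmented objective.
t*f(x) = 5.2*8.37 = 43.524
Total = 43.524 - 5.353 = 38.171


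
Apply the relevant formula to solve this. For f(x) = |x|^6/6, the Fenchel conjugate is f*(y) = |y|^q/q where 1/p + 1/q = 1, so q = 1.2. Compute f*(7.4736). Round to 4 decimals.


The conjugate exponent q satisfies 1/p + 1/q = 1.
p = 6, so q = 6/(6 - 1) = 1.2
|y|^q = 7.4736^1.2 = 11.1747
f*(7.4736) = 11.1747 / 1.2 = 9.3122


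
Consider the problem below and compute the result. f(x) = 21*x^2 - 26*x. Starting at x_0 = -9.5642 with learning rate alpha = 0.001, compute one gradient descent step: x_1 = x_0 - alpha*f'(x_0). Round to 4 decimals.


We compute the gradient at x_0 and apply the update.
f'(x) = 42*x - 26
f'(-9.5642) = 42*-9.5642 - 26 = -427.6964
x_1 = -9.5642 - 0.001*-427.6964 = -9.1365


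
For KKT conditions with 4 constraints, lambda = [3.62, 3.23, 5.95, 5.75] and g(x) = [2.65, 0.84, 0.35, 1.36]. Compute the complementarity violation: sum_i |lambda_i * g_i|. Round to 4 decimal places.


KKT complementary slackness check:
lambda_1 * g_1 = 3.62 * 2.65 = 9.593
lambda_2 * g_2 = 3.23 * 0.84 = 2.7132
lambda_3 * g_3 = 5.95 * 0.35 = 2.0825
lambda_4 * g_4 = 5.75 * 1.36 = 7.82
Total violation = 9.593 + 2.7132 + 2.0825 + 7.82 = 22.2087


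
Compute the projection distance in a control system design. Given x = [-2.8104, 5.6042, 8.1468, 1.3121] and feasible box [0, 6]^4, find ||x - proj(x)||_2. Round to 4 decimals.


Project each component onto [0, 6].
clip(-2.8104) = 0.0, clip(5.6042) = 5.6042, clip(8.1468) = 6.0, clip(1.3121) = 1.3121
Projection = [0.0, 5.6042, 6.0, 1.3121]
Squared diffs: [7.8983, 0.0, 4.6088, 0.0]
Distance = sqrt(12.5071) = 3.5365


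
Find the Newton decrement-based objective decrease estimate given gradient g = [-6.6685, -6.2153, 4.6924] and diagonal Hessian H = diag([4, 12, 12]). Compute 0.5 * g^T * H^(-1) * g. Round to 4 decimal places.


Step 1: H is diagonal, so H^(-1) * g = [-1.6671, -0.5179, 0.391].
Step 2: g^T H^(-1) g = sum_i g_i^2 / H_ii
  = (-6.6685)^2/4 + (-6.2153)^2/12 + (4.6924)^2/12
  = 11.1172 + 3.2192 + 1.8349 = 16.1713
Step 3: Objective decrease = 0.5 * g^T H^(-1) g = 8.0856


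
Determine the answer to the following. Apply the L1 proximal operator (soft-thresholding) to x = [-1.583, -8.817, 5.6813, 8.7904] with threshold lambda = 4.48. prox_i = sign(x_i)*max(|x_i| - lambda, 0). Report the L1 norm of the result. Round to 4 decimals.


Soft-thresholding with lambda = 4.48:
prox(-1.583) = sign(-1.583)*max(|-1.583| - 4.48, 0) = 0.0
prox(-8.817) = sign(-8.817)*max(|-8.817| - 4.48, 0) = -4.337
prox(5.6813) = sign(5.6813)*max(|5.6813| - 4.48, 0) = 1.2013
prox(8.7904) = sign(8.7904)*max(|8.7904| - 4.48, 0) = 4.3104
prox(x) = [0.0, -4.337, 1.2013, 4.3104]
||prox(x)||_1 = 0.0 + 4.337 + 1.2013 + 4.3104 = 9.8487


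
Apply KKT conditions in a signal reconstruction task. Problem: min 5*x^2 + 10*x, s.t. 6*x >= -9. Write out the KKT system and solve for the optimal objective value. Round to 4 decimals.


Step 1: Try lambda = 0 (constraint inactive).
Stationarity: 2*5*x + 10 = 0
x* = -10/(2*5) = -1.0
Check constraint: 6*-1.0 = -6.0 >= -9 -- satisfied.
Step 2: Compute optimal value.
f(x*) = 5*(-1.0)^2 + 10*(-1.0) = -5.0


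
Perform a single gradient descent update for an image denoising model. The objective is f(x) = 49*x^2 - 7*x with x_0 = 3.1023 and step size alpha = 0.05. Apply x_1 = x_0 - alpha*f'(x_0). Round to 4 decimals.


We compute the gradient at x_0 and apply the update.
f'(x) = 98*x - 7
f'(3.1023) = 98*3.1023 - 7 = 297.0254
x_1 = 3.1023 - 0.05*297.0254 = -11.749


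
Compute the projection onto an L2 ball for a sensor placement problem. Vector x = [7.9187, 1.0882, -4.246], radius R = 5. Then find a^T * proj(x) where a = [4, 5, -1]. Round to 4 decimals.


Step 1: Compute ||x|| (intermediates to 6 decimals).
||x|| = sqrt(7.9187^2 + 1.0882^2 + (-4.246)^2) = 9.050884
Step 2: Project.
Since ||x|| > R, scale = R/||x|| = 5/9.050884 = 0.552432, proj(x) = scale * x
proj(x) = [4.374543, 0.601157, -2.345626]
Step 3: Dot product.
a^T * proj(x) = 4*4.374543 + 5*0.601157 - 1*(-2.345626) = 22.8496


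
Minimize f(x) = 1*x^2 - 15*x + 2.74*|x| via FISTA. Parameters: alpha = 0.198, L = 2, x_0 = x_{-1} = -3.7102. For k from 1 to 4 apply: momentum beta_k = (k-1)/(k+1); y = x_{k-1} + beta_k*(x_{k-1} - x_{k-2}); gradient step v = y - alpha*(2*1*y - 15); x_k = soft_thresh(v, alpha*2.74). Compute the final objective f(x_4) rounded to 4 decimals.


FISTA on f(x) = 1*x^2 - 15*x + 2.74*|x|
L = 2, alpha = 0.198
Iteration 1: beta = 0.0, y = -3.7102 + 0.0*(-3.7102 + 3.7102) = -3.7102
  grad(y) = -22.4204, v = y - alpha*grad = 0.729
  prox(v) = soft_thresh(0.729, 0.5425) = 0.1865
Iteration 2: beta = 0.3333, y = 0.1865 + 0.3333*(0.1865 + 3.7102) = 1.4854
  grad(y) = -12.0291, v = y - alpha*grad = 3.8672
  prox(v) = soft_thresh(3.8672, 0.5425) = 3.3247
Iteration 3: beta = 0.5, y = 3.3247 + 0.5*(3.3247 - 0.1865) = 4.8938
  grad(y) = -5.2125, v = y - alpha*grad = 5.9258
  prox(v) = soft_thresh(5.9258, 0.5425) = 5.3833
Iteration 4: beta = 0.6, y = 5.3833 + 0.6*(5.3833 - 3.3247) = 6.6185
  grad(y) = -1.763, v = y - alpha*grad = 6.9676
  prox(v) = soft_thresh(6.9676, 0.5425) = 6.425
f(x_4) = 1*6.425^2 - 15*6.425 + 2.74*|6.425| = -37.4898


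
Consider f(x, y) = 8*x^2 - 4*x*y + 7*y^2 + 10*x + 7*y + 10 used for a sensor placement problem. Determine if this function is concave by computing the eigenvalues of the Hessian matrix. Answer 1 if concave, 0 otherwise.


The Hessian of f(x,y) = 8*x^2 - 4*x*y + 7*y^2 + 10*x + 7*y + 10 is:
H = [[16, -4], [-4, 14]]
Trace = 16 + 14 = 30
Determinant = 16*14 - (-4)^2 = 208
Discriminant = (30)^2 - 4*208 = 68.0
Eigenvalues: lambda_1 = 10.8769, lambda_2 = 19.1231
The function is not concave.

0


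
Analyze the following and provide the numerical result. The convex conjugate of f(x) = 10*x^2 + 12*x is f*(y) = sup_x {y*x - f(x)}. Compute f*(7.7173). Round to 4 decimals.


f*(y) = sup_x {y*x - a*x^2 - b*x} = sup_x {(y-b)*x - a*x^2}
FOC: (y - b) - 2a*x = 0 => x* = (y - b)/(2a)
x* = (7.7173 - 12)/(2*10) = -0.2141
f*(7.7173) = (y-b)^2/(4a) = (7.7173 - 12)^2/(4*10)
= 18.3415/40 = 0.4585


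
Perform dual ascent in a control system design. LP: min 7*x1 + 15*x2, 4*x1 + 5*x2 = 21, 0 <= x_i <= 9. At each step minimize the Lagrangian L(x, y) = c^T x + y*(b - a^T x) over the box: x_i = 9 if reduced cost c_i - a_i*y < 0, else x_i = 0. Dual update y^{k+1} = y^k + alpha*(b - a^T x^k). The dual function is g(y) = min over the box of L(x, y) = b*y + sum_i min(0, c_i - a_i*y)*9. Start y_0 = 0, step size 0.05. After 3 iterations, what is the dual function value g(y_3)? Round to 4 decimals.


Dual ascent for LP: min 7*x1 + 15*x2, 4*x1 + 5*x2 = 21, 0 <= x_i <= 9
Step 1: y^k = 0.0, reduced costs: (7.0, 15.0)
  x^k = (0.0, 0.0), subgradient = b - a^T x = 21.0
  y^{k+1} = 0.0 + 0.05*21.0 = 1.05
Step 2: y^k = 1.05, reduced costs: (2.8, 9.75)
  x^k = (0.0, 0.0), subgradient = b - a^T x = 21.0
  y^{k+1} = 1.05 + 0.05*21.0 = 2.1
Step 3: y^k = 2.1, reduced costs: (-1.4, 4.5)
  x^k = (9.0, 0.0), subgradient = b - a^T x = -15.0
  y^{k+1} = 2.1 + 0.05*-15.0 = 1.35
Dual objective at y_3 = 1.35: reduced costs (1.6, 8.25), box minimizer x = (0.0, 0.0)
g(y_3) = b*y + (c1 - a1*y)*x1 + (c2 - a2*y)*x2 = 21*1.35 + 1.6*0.0 + 8.25*0.0 = 28.35 + 0.0 + 0.0 = 28.35


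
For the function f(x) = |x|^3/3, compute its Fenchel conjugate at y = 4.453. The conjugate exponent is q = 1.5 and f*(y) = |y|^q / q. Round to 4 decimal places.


The conjugate exponent q satisfies 1/p + 1/q = 1.
p = 3, so q = 3/(3 - 1) = 1.5
|y|^q = 4.453^1.5 = 9.3968
f*(4.453) = 9.3968 / 1.5 = 6.2645


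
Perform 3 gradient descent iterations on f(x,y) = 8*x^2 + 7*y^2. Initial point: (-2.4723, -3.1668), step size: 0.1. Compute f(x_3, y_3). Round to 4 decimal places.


Gradient descent on f(x,y) = 8*x^2 + 7*y^2.
Starting point: (-2.4723, -3.1668), alpha = 0.1
Step 1: grad_x = 2*8*-2.4723 = -39.5568, grad_y = 2*7*-3.1668 = -44.3352
  x_1 = -2.4723 - 0.1*-39.5568 = 1.4834
  y_1 = -3.1668 - 0.1*-44.3352 = 1.2667
Step 2: grad_x = 2*8*1.4834 = 23.7341, grad_y = 2*7*1.2667 = 17.7341
  x_2 = 1.4834 - 0.1*23.7341 = -0.89
  y_2 = 1.2667 - 0.1*17.7341 = -0.5067
Step 3: grad_x = 2*8*-0.89 = -14.2404, grad_y = 2*7*-0.5067 = -7.0936
  x_3 = -0.89 - 0.1*-14.2404 = 0.534
  y_3 = -0.5067 - 0.1*-7.0936 = 0.2027
f(0.534, 0.2027) = 8*0.534^2 + 7*0.2027^2 = 2.5689


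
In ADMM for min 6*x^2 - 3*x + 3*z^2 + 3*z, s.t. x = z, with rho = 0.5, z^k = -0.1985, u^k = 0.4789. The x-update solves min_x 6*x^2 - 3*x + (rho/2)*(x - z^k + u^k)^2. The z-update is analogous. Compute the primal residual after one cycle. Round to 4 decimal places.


ADMM iteration with rho = 0.5, z^k = -0.1985, u^k = 0.4789
Step 1: x-update.
Minimize 6*x^2 - 3*x + (0.5/2)*(x + 0.1985 + 0.4789)^2
FOC: (2*6 + 0.5)*x = 3 + 0.5*(-0.1985 - 0.4789)
x^{k+1} = 0.2129
Step 2: z-update.
Minimize 3*z^2 + 3*z + (0.5/2)*(0.2129 - z + 0.4789)^2
FOC: (2*3 + 0.5)*z = -3 + 0.5*(0.2129 + 0.4789)
z^{k+1} = -0.4083
Step 3: u-update.
u^{k+1} = 0.4789 + 0.2129 + 0.4083 = 1.1001
Step 4: Primal residual = |0.2129 + 0.4083| = 0.6212


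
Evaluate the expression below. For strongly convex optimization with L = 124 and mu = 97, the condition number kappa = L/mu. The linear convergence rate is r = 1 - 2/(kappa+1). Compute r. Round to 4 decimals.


Step 1: Compute the condition number.
kappa = L/mu = 124/97 = 1.2784
Step 2: Compute the convergence rate.
r = 1 - 2/(kappa + 1) = 1 - 2*mu/(L + mu) = (L - mu)/(L + mu) = 27/221 = 0.1222


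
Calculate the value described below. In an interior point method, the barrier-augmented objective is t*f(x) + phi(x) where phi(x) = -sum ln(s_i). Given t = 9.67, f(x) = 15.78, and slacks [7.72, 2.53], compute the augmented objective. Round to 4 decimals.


Step 1: Compute log-barrier.
ln values: [2.0438, 0.9282]
phi = -(2.0438 + 0.9282) = -2.972
Step 2: Compute augmented objective.
t*f(x) = 9.67*15.78 = 152.5926
Total = 152.5926 - 2.972 = 149.6206


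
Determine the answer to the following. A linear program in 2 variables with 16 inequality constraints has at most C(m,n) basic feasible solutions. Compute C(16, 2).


Each vertex corresponds to some choice of n active constraints out of m, so the number of vertices is at most C(m, n) = m! / (n!(m-n)!).
m = 16, n = 2
Numerator: 16 * 15
Denominator: 2! = 2
C(16, 2) = 120


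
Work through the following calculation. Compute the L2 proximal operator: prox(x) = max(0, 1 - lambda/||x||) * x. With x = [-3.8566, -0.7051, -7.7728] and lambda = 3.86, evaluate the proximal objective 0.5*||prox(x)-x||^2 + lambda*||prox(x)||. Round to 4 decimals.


Step 1: Compute ||x||.
||x|| = 8.7056
Step 2: Compute scaling factor.
scale = max(0, 1 - 3.86/8.7056) = 0.5566
Step 3: prox(x) = [-2.1466, -0.3925, -4.3264]
||prox(x)|| = 4.8456
Step 4: Proximal objective.
0.5*||prox-x||^2 = 7.4498
lambda*||prox|| = 18.704
Total = 26.1537


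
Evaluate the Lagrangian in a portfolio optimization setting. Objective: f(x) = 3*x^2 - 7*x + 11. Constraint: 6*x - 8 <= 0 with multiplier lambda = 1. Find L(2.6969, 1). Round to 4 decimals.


Step 1: Evaluate f(x).
f(2.6969) = 3*2.6969^2 - 7*2.6969 + 11 = 13.9415
Step 2: Evaluate g(x).
g(2.6969) = 6*2.6969 - 8 = 8.1814
Step 3: Compute Lagrangian.
L = 13.9415 + 1*8.1814 = 22.1229


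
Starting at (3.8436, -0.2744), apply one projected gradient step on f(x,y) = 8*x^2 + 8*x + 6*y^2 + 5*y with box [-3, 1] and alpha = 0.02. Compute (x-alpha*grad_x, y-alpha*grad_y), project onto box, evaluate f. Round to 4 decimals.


Step 1: Compute gradient at (3.8436, -0.2744).
grad_x = 2*8*3.8436 + 8 = 69.4976
grad_y = 2*6*-0.2744 + 5 = 1.7072
Step 2: Gradient step.
x_raw = 3.8436 - 0.02*69.4976 = 2.4536
y_raw = -0.2744 - 0.02*1.7072 = -0.3085
Step 3: Project onto [-3, 1].
x_proj = clip(2.4536) = 1.0
y_proj = clip(-0.3085) = -0.3085
Step 4: Evaluate f.
f(1.0, -0.3085) = 15.0285


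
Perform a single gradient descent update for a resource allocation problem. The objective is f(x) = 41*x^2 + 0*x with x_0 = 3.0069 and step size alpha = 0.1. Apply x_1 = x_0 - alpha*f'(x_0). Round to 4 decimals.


We compute the gradient at x_0 and apply the update.
f'(x) = 82*x + 0
f'(3.0069) = 82*3.0069 + 0 = 246.5658
x_1 = 3.0069 - 0.1*246.5658 = -21.6497


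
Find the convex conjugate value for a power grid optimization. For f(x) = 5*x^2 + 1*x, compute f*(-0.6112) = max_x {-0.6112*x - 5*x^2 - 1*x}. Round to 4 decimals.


f*(y) = sup_x {y*x - a*x^2 - b*x} = sup_x {(y-b)*x - a*x^2}
FOC: (y - b) - 2a*x = 0 => x* = (y - b)/(2a)
x* = (-0.6112 - 1)/(2*5) = -0.1611
f*(-0.6112) = (y-b)^2/(4a) = (-0.6112 - 1)^2/(4*5)
= 2.596/20 = 0.1298


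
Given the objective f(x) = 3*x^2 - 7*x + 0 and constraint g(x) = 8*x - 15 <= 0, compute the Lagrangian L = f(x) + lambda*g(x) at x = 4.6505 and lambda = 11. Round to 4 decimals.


Step 1: Evaluate f(x).
f(4.6505) = 3*4.6505^2 - 7*4.6505 + 0 = 32.328
Step 2: Evaluate g(x).
g(4.6505) = 8*4.6505 - 15 = 22.204
Step 3: Compute Lagrangian.
L = 32.328 + 11*22.204 = 276.572
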